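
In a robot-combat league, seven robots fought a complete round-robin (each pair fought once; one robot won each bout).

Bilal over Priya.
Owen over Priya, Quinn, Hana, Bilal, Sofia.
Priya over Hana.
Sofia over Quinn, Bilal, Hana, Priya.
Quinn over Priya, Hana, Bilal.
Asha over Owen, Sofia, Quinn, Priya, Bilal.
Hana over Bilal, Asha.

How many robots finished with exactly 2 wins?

Win totals: Sofia 4, Bilal 1, Quinn 3, Owen 5, Asha 5, Priya 1, Hana 2.
Exactly 2: Hana — 1 robot.

1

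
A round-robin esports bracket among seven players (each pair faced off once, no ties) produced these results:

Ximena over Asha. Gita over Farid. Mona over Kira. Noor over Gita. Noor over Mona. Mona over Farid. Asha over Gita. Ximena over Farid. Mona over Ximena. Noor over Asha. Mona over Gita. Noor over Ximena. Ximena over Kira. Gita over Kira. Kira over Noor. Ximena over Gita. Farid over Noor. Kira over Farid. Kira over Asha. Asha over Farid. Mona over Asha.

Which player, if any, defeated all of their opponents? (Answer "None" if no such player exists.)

Highest win total is Mona with 5 (out of 6 possible).
Mona lost to Noor, so no player went undefeated.

None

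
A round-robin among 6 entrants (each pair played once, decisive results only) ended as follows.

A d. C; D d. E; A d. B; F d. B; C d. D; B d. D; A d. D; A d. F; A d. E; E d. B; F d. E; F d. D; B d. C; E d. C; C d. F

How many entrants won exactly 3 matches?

Win totals: A 5, B 2, C 2, D 1, E 2, F 3.
Exactly 3: F — 1 entrant.

1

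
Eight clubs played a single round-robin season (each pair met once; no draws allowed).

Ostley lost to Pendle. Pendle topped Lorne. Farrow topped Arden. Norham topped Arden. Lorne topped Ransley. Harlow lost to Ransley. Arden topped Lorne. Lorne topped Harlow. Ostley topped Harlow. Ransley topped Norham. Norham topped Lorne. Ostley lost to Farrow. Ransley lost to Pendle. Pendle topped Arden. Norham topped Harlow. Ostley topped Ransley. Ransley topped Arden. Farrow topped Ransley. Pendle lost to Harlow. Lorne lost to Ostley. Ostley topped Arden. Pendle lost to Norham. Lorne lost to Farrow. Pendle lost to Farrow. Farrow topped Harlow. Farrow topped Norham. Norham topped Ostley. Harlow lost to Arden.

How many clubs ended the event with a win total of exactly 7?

1

Win totals: Harlow 1, Lorne 2, Norham 5, Farrow 7, Arden 2, Pendle 4, Ostley 4, Ransley 3.
Exactly 7: Farrow — 1 club.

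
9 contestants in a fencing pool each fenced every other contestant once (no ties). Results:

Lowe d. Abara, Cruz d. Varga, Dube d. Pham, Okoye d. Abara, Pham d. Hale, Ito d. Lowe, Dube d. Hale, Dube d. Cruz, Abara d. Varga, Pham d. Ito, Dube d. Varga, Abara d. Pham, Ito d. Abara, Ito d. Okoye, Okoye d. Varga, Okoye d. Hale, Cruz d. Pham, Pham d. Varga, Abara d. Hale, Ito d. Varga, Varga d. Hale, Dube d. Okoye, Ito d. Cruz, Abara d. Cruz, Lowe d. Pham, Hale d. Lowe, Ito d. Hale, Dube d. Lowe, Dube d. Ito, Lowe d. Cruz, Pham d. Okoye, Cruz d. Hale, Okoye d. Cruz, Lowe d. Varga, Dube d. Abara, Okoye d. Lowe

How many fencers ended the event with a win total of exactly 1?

Win totals: Okoye 5, Hale 1, Abara 4, Pham 4, Dube 8, Ito 6, Lowe 4, Cruz 3, Varga 1.
Exactly 1: Hale, Varga — 2 fencers.

2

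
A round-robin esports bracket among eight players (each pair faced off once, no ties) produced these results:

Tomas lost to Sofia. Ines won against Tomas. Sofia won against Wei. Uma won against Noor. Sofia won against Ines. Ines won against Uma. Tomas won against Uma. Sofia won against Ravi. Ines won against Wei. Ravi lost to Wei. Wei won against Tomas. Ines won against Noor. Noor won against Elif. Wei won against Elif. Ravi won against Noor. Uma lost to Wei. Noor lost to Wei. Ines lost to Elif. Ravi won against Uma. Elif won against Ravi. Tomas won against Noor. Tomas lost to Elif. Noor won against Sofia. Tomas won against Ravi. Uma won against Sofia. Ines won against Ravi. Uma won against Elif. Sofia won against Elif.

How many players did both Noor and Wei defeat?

Noor beat: Elif, Sofia.
Wei beat: Noor, Elif, Ravi, Tomas, Uma.
Both beat: Elif — 1.

1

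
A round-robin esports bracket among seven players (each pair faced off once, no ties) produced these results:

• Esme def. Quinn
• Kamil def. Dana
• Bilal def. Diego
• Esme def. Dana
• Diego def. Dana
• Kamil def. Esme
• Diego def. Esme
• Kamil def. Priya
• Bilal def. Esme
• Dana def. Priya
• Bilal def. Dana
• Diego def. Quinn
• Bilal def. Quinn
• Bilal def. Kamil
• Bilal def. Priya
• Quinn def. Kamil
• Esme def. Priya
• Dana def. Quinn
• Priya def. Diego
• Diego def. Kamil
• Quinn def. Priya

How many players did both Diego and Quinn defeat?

Diego beat: Quinn, Esme, Kamil, Dana.
Quinn beat: Priya, Kamil.
Both beat: Kamil — 1.

1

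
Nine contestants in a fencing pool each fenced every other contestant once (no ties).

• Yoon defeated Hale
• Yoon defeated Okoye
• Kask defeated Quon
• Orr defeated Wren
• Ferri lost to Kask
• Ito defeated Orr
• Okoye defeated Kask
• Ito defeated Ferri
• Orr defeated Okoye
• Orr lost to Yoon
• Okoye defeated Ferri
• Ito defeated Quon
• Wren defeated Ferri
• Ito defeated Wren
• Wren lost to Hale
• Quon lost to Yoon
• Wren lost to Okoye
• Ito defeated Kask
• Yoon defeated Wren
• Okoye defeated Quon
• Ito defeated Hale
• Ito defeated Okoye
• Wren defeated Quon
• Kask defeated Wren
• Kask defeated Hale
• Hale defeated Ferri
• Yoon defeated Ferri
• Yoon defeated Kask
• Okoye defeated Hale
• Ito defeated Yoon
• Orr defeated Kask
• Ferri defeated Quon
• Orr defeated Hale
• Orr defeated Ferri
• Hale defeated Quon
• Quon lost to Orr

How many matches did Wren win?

Wren's results: beat Ferri, Quon; lost to Ito, Hale, Okoye, Kask, Yoon, Orr.
That is 2 wins.

2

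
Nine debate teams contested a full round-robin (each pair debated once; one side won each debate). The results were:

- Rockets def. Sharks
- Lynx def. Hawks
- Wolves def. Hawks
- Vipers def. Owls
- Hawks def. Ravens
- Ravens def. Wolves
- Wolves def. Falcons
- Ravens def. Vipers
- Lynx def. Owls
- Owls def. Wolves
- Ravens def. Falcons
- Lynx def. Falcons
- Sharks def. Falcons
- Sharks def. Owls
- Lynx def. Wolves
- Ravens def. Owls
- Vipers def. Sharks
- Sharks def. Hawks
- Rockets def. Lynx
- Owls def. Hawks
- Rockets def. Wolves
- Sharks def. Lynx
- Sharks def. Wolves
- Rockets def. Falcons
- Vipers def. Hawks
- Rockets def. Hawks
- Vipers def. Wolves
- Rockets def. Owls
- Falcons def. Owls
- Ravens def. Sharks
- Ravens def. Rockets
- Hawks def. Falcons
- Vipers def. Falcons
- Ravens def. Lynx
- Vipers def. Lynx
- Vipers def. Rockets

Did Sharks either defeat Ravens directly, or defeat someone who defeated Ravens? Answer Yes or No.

Sharks did not beat Ravens directly.
Sharks beat Falcons, Hawks, Wolves, Owls, Lynx. Of those, Hawks beat Ravens.

Yes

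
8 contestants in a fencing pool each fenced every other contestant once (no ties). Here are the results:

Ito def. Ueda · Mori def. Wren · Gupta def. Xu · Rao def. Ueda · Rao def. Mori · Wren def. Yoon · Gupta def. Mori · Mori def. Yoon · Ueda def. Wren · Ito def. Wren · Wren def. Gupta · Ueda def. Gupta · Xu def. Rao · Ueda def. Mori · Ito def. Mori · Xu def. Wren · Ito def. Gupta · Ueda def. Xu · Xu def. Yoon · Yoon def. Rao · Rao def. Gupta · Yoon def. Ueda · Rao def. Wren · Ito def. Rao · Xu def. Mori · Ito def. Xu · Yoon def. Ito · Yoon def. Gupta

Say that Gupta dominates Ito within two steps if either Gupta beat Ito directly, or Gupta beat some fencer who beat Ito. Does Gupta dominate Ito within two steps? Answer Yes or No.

No

Gupta did not beat Ito directly.
Gupta beat Xu, Mori, but each of them lost to Ito. No two-step path.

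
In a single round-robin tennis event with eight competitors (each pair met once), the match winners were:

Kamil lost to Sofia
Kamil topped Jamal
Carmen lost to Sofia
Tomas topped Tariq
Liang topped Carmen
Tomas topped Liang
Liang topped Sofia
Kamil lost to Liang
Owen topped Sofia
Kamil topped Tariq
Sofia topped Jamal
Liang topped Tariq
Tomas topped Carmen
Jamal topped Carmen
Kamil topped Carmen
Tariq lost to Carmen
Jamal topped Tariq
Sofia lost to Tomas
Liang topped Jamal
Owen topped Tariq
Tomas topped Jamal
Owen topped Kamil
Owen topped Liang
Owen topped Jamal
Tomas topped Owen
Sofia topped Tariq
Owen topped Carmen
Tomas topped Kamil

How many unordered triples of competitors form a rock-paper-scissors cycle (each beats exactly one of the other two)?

Win totals: Tariq 0, Jamal 2, Tomas 7, Owen 6, Kamil 3, Sofia 4, Liang 5, Carmen 1.
A competitor with w wins dominates both others in C(w,2) triples; summing gives 0 + 1 + 21 + 15 + 3 + 6 + 10 + 0 = 56 transitive triples.
Total triples C(8,3) = 56, so cyclic triples = 56 − 56 = 0.

0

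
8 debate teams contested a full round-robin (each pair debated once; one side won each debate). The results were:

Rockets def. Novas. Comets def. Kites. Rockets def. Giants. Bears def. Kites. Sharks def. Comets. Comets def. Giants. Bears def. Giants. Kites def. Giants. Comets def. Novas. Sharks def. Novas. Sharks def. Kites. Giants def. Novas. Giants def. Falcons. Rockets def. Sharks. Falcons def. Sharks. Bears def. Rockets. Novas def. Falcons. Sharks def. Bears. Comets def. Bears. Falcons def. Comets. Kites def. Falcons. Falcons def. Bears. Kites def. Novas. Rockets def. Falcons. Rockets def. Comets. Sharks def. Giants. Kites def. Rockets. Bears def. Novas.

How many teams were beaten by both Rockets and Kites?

Rockets beat: Comets, Novas, Sharks, Falcons, Giants.
Kites beat: Novas, Falcons, Giants, Rockets.
Both beat: Novas, Falcons, Giants — 3.

3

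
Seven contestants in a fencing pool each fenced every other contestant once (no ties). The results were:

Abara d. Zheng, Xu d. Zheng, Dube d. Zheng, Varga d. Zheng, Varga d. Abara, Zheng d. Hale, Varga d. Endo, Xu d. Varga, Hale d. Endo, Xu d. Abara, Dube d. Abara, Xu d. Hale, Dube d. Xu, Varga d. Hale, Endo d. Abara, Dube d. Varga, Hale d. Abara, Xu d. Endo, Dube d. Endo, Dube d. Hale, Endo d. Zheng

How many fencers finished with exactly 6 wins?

Win totals: Hale 2, Endo 2, Dube 6, Xu 5, Abara 1, Varga 4, Zheng 1.
Exactly 6: Dube — 1 fencer.

1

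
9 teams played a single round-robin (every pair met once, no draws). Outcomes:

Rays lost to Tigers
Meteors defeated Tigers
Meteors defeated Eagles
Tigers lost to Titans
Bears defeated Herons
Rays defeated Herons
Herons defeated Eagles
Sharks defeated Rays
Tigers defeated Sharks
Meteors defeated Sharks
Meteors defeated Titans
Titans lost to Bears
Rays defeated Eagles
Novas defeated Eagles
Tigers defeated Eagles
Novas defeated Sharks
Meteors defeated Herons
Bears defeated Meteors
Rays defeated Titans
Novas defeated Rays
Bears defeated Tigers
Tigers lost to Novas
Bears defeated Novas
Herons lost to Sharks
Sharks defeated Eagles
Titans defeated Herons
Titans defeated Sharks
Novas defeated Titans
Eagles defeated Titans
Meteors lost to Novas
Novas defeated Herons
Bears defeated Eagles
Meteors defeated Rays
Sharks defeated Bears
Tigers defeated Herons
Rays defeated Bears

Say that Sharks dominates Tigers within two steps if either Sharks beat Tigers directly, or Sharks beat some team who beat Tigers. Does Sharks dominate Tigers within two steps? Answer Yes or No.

Sharks did not beat Tigers directly.
Sharks beat Eagles, Rays, Herons, Bears. Of those, Bears beat Tigers.

Yes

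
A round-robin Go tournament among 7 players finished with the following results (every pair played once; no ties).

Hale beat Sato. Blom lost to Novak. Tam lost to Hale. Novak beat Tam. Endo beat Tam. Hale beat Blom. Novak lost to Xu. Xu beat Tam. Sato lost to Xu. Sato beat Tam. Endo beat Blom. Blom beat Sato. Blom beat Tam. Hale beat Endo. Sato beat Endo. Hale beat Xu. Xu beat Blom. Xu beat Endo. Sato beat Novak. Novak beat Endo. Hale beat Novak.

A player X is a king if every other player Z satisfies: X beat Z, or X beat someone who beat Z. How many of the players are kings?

1

Hale reaches everyone (king).
Novak cannot reach Hale, Xu in two steps.
Blom cannot reach Hale, Xu in two steps.
Xu cannot reach Hale in two steps.
Endo cannot reach Hale, Novak, Xu in two steps.
Sato cannot reach Hale, Xu in two steps.
Tam cannot reach Hale, Novak, Blom, Xu, Endo, Sato in two steps.
Kings: Hale — 1.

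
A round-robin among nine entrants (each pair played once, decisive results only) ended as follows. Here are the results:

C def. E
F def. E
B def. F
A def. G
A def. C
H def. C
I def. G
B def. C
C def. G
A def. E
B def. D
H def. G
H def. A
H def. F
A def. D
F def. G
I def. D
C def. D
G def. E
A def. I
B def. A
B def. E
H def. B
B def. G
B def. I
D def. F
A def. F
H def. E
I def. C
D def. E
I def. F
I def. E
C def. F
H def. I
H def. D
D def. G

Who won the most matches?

Win totals: A 6, B 7, C 4, D 3, E 0, F 2, G 1, H 8, I 5.
H leads with 8 wins (next highest: 7).

H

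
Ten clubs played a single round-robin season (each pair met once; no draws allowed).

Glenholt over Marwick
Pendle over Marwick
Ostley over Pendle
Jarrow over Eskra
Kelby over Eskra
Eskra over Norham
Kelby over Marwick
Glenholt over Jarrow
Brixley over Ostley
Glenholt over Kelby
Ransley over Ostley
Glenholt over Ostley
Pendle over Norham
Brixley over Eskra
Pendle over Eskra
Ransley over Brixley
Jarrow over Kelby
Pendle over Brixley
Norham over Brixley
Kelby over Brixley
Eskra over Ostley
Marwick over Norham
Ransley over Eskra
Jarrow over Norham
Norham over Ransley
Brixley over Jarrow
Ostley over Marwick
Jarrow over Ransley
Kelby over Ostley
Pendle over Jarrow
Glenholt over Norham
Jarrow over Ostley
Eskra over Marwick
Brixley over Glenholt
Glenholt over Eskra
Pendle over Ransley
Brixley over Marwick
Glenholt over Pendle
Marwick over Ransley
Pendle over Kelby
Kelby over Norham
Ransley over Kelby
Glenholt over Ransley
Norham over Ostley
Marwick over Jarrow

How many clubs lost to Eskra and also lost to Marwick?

1

Eskra beat: Marwick, Ostley, Norham.
Marwick beat: Jarrow, Norham, Ransley.
Both beat: Norham — 1.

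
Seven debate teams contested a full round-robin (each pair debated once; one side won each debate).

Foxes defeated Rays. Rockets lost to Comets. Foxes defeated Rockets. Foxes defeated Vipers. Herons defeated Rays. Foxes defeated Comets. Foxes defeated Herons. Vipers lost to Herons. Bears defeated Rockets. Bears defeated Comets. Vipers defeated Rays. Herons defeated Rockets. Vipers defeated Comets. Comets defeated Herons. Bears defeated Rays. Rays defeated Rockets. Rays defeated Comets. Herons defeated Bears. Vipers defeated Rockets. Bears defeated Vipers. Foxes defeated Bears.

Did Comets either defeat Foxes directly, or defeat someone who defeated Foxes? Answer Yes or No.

Comets did not beat Foxes directly.
Comets beat Rockets, Herons, but each of them lost to Foxes. No two-step path.

No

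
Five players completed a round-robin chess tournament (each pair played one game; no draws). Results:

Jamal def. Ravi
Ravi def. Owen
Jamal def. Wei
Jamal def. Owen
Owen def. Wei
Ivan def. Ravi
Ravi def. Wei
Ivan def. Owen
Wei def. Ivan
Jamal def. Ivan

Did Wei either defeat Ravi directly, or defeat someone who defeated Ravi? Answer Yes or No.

Wei did not beat Ravi directly.
Wei beat Ivan. Of those, Ivan beat Ravi.

Yes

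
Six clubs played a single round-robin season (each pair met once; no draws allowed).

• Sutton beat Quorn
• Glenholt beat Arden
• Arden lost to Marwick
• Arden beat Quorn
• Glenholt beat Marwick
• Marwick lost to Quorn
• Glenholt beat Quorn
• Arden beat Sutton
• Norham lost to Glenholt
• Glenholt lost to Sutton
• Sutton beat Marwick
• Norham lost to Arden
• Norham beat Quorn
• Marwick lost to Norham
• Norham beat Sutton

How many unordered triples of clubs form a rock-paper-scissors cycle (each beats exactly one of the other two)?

5

Of the C(6,3) = 20 triples, the cyclic ones are: {Quorn, Marwick, Arden}; {Marwick, Arden, Norham}; {Marwick, Arden, Sutton}; {Arden, Glenholt, Sutton}; {Norham, Glenholt, Sutton}.
That is 5.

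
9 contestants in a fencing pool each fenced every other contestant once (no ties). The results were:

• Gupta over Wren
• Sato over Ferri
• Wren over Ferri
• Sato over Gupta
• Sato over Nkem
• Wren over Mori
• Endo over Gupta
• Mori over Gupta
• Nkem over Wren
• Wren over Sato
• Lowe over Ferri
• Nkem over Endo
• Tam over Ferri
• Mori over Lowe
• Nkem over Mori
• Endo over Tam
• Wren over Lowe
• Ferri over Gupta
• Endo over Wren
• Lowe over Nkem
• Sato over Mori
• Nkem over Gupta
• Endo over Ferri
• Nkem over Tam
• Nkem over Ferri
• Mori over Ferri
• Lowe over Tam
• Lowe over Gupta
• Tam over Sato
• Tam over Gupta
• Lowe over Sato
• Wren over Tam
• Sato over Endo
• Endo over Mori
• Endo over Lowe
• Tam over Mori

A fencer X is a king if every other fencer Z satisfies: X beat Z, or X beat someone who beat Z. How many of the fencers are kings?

Ferri cannot reach Sato, Nkem, Endo, Mori, Lowe, Tam in two steps.
Sato reaches everyone (king).
Nkem reaches everyone (king).
Endo reaches everyone (king).
Mori cannot reach Endo in two steps.
Wren reaches everyone (king).
Lowe reaches everyone (king).
Tam reaches everyone (king).
Gupta cannot reach Nkem, Endo in two steps.
Kings: Sato, Nkem, Endo, Wren, Lowe, Tam — 6.

6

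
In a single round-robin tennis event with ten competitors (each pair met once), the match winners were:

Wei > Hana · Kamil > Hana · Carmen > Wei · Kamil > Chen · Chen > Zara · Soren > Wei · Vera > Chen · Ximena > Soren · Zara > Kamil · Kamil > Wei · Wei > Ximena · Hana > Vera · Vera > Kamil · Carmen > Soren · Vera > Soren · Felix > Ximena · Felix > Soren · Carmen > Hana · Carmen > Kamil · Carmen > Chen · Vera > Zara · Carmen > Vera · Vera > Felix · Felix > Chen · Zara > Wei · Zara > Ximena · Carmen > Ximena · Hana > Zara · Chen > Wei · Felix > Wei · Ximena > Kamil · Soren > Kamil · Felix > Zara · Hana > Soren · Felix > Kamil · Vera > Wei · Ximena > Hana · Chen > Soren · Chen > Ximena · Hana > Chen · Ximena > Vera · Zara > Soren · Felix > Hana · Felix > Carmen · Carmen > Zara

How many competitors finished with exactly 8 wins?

Win totals: Ximena 4, Carmen 8, Zara 4, Hana 4, Soren 2, Vera 6, Chen 4, Kamil 3, Wei 2, Felix 8.
Exactly 8: Carmen, Felix — 2 competitors.

2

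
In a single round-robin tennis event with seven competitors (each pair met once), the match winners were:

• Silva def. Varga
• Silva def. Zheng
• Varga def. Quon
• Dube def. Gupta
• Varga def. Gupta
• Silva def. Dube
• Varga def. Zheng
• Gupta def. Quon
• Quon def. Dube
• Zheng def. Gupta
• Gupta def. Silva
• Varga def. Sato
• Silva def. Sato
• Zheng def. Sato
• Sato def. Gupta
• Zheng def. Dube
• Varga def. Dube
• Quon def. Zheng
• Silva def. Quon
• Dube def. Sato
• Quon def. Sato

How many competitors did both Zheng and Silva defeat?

Zheng beat: Dube, Sato, Gupta.
Silva beat: Quon, Dube, Sato, Zheng, Varga.
Both beat: Dube, Sato — 2.

2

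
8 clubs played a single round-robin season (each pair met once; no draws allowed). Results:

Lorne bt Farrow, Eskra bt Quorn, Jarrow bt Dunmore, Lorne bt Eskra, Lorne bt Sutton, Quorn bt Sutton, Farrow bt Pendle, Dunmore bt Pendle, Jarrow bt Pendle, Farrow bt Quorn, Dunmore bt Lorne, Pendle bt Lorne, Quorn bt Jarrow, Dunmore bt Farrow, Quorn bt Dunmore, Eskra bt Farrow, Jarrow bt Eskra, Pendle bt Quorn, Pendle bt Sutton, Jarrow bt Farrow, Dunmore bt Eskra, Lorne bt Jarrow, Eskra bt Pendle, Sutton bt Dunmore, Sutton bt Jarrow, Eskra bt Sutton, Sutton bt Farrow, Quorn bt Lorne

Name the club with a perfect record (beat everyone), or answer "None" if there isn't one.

Highest win total is Quorn with 4 (out of 7 possible).
Quorn lost to Eskra, Farrow, Pendle, so no club went undefeated.

None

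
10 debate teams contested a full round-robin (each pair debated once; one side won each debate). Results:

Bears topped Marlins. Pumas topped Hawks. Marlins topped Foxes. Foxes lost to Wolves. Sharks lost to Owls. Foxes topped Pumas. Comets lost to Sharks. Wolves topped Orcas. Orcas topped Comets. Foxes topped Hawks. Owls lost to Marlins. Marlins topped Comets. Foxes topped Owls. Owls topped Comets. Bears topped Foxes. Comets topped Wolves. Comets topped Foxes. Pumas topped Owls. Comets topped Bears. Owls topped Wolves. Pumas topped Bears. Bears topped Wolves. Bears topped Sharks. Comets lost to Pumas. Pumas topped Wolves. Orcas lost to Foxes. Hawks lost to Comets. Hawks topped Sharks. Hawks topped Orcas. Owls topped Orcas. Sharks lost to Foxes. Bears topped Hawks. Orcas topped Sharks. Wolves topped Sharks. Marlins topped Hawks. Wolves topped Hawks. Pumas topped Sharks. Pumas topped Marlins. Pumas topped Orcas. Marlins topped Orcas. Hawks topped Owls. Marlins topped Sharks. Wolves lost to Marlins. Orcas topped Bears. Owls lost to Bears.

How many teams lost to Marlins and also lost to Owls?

Marlins beat: Sharks, Comets, Owls, Orcas, Hawks, Wolves, Foxes.
Owls beat: Sharks, Comets, Orcas, Wolves.
Both beat: Sharks, Comets, Orcas, Wolves — 4.

4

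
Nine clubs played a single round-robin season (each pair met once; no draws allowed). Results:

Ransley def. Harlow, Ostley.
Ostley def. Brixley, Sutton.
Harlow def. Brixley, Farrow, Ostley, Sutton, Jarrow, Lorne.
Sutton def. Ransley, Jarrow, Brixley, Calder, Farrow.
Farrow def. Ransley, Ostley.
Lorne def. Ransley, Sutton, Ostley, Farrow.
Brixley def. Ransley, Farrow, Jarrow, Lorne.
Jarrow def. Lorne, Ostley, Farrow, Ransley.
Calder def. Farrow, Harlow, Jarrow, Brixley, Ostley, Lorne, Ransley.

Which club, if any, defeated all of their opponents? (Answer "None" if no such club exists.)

None

Highest win total is Calder with 7 (out of 8 possible).
Calder lost to Sutton, so no club went undefeated.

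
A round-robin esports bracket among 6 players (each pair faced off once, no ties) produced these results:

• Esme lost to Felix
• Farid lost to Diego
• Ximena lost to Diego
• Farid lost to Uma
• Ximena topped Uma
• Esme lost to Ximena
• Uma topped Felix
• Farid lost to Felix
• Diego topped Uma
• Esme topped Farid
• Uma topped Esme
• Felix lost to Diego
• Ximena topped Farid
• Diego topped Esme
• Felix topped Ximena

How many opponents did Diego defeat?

5

Diego's results: beat Uma, Esme, Ximena, Felix, Farid; lost to no one.
That is 5 wins.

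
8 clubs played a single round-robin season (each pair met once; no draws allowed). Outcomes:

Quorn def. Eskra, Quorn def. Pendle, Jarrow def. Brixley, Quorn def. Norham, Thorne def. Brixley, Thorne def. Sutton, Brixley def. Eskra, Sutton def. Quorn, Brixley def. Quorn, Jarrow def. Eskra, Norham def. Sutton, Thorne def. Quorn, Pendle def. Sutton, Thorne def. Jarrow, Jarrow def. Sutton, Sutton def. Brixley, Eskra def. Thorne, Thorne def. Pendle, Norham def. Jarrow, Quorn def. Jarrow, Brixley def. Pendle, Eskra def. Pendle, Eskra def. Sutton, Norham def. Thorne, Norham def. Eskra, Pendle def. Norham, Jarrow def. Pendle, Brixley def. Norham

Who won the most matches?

Thorne

Win totals: Thorne 5, Jarrow 4, Brixley 4, Sutton 2, Pendle 2, Norham 4, Quorn 4, Eskra 3.
Thorne leads with 5 wins (next highest: 4).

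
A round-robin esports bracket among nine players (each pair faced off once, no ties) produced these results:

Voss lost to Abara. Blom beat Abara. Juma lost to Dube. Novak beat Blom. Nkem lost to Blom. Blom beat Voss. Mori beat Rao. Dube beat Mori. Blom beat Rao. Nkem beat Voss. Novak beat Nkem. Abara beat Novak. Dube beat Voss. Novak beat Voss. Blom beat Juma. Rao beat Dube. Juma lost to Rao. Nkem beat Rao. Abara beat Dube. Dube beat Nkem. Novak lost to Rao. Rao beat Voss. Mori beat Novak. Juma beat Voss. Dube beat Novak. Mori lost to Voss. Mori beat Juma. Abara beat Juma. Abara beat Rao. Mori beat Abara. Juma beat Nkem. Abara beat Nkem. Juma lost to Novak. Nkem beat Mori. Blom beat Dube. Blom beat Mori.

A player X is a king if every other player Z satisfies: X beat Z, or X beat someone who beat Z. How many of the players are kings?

Juma cannot reach Novak, Dube, Abara, Blom in two steps.
Novak reaches everyone (king).
Dube reaches everyone (king).
Voss cannot reach Dube, Blom, Nkem in two steps.
Mori reaches everyone (king).
Rao cannot reach Abara in two steps.
Abara reaches everyone (king).
Blom reaches everyone (king).
Nkem cannot reach Blom in two steps.
Kings: Novak, Dube, Mori, Abara, Blom — 5.

5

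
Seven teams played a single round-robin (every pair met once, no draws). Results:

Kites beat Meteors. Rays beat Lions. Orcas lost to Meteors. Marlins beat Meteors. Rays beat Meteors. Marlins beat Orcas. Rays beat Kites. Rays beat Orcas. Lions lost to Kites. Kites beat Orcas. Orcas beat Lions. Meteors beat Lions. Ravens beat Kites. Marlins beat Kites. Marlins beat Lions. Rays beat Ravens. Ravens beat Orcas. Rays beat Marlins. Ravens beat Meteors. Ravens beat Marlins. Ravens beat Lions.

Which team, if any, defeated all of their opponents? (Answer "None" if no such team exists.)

Rays

Rays has 6 wins out of 6 opponents — a perfect record.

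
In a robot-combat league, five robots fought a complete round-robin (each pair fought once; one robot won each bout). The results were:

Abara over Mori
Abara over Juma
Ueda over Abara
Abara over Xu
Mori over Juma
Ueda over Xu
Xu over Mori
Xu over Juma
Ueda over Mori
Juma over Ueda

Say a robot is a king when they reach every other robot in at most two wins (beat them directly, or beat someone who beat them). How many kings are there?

3

Ueda reaches everyone (king).
Mori cannot reach Abara, Xu in two steps.
Abara reaches everyone (king).
Xu cannot reach Abara in two steps.
Juma reaches everyone (king).
Kings: Ueda, Abara, Juma — 3.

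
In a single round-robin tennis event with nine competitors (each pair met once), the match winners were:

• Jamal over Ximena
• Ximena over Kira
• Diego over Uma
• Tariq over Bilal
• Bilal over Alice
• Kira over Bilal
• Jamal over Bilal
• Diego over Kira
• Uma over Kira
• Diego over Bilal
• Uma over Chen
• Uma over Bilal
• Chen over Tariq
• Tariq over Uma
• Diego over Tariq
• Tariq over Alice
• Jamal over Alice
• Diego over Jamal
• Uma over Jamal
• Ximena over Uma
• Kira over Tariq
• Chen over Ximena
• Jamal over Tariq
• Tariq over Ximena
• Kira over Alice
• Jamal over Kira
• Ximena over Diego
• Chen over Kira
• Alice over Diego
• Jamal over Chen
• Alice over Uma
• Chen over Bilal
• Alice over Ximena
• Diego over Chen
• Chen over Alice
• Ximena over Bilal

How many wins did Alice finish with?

3

Alice's results: beat Ximena, Diego, Uma; lost to Kira, Jamal, Bilal, Tariq, Chen.
That is 3 wins.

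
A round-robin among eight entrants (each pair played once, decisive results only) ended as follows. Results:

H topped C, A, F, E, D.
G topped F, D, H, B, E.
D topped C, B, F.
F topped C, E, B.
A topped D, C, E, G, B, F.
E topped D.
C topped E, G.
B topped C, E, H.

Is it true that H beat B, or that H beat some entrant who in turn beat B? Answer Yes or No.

Yes

H did not beat B directly.
H beat A, C, D, E, F. Of those, A beat B.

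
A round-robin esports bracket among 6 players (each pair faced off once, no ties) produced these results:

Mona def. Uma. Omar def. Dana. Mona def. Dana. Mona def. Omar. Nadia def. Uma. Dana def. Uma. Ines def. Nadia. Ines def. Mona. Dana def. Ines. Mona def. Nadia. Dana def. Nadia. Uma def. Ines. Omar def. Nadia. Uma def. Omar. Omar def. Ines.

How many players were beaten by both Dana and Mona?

2

Dana beat: Uma, Nadia, Ines.
Mona beat: Uma, Dana, Nadia, Omar.
Both beat: Uma, Nadia — 2.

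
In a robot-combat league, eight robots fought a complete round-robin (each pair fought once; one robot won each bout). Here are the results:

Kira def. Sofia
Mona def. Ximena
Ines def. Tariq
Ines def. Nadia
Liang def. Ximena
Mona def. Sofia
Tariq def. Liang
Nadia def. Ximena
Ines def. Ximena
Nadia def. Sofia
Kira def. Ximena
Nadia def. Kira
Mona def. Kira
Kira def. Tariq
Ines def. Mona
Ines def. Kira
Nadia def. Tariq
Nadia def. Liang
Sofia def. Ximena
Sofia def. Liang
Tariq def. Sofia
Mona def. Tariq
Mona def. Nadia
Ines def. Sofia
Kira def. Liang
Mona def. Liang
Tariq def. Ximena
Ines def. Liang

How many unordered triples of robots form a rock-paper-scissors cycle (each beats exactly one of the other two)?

Win totals: Liang 1, Nadia 5, Ines 7, Mona 6, Tariq 3, Sofia 2, Ximena 0, Kira 4.
A robot with w wins dominates both others in C(w,2) triples; summing gives 0 + 10 + 21 + 15 + 3 + 1 + 0 + 6 = 56 transitive triples.
Total triples C(8,3) = 56, so cyclic triples = 56 − 56 = 0.

0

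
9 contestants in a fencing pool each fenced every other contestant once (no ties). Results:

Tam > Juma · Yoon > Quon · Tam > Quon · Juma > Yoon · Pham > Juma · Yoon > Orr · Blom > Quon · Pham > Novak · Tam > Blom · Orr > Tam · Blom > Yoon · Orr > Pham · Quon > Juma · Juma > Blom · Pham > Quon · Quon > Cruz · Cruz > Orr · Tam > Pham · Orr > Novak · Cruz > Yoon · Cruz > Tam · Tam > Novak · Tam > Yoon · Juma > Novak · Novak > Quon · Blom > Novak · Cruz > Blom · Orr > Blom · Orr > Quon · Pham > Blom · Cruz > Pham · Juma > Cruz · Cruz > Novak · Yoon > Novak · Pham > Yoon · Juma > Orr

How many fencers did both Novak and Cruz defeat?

Novak beat: Quon.
Cruz beat: Pham, Blom, Tam, Novak, Orr, Yoon.
No one was beaten by both.

0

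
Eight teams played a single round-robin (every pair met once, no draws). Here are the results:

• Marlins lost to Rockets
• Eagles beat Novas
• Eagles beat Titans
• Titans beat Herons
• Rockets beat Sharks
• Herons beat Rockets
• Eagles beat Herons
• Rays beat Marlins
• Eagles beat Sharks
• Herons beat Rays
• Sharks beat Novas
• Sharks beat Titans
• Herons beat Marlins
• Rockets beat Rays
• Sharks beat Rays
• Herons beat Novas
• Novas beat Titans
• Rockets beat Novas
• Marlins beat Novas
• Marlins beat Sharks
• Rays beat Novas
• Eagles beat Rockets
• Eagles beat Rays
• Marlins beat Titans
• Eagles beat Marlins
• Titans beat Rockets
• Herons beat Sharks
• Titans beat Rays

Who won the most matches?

Eagles

Win totals: Marlins 3, Eagles 7, Sharks 3, Novas 1, Titans 3, Rays 2, Rockets 4, Herons 5.
Eagles leads with 7 wins (next highest: 5).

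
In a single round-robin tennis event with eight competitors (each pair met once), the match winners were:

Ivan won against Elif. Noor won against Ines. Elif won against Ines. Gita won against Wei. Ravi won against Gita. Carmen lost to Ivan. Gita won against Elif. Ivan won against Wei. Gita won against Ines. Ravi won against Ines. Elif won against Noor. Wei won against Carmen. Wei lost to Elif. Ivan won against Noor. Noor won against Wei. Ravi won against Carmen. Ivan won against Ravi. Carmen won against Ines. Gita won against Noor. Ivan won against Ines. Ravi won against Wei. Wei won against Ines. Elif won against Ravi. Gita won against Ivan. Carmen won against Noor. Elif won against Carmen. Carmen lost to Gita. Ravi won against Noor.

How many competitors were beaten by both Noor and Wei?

1

Noor beat: Ines, Wei.
Wei beat: Ines, Carmen.
Both beat: Ines — 1.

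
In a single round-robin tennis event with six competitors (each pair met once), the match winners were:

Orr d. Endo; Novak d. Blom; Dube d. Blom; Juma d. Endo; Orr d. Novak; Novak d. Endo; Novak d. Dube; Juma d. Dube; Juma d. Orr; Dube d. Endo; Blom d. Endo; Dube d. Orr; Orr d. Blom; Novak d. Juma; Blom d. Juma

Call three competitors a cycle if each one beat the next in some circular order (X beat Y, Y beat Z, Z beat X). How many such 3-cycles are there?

4

Of the C(6,3) = 20 triples, the cyclic ones are: {Blom, Dube, Juma}; {Blom, Juma, Orr}; {Dube, Novak, Orr}; {Juma, Novak, Orr}.
That is 4.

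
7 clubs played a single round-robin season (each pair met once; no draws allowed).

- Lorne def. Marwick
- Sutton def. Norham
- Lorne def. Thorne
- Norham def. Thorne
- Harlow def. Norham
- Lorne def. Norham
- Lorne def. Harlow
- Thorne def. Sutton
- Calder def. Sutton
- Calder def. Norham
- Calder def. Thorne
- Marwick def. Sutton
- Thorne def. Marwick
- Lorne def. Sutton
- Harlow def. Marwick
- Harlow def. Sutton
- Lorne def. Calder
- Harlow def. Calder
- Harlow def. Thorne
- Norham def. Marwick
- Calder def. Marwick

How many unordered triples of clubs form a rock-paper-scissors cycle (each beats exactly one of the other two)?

2

Win totals: Harlow 5, Calder 4, Thorne 2, Norham 2, Lorne 6, Sutton 1, Marwick 1.
A club with w wins dominates both others in C(w,2) triples; summing gives 10 + 6 + 1 + 1 + 15 + 0 + 0 = 33 transitive triples.
Total triples C(7,3) = 35, so cyclic triples = 35 − 33 = 2.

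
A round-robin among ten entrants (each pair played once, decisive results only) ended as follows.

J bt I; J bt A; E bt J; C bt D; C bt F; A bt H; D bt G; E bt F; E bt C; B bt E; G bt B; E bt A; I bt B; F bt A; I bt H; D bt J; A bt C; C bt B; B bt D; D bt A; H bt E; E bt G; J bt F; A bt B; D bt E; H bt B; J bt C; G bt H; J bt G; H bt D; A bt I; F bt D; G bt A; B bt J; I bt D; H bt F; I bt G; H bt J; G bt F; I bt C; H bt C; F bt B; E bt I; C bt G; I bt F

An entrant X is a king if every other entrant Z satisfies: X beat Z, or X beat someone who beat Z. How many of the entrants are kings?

7

A reaches everyone (king).
B cannot reach H in two steps.
C cannot reach I in two steps.
D reaches everyone (king).
E reaches everyone (king).
F reaches everyone (king).
G reaches everyone (king).
H reaches everyone (king).
I reaches everyone (king).
J cannot reach E in two steps.
Kings: A, D, E, F, G, H, I — 7.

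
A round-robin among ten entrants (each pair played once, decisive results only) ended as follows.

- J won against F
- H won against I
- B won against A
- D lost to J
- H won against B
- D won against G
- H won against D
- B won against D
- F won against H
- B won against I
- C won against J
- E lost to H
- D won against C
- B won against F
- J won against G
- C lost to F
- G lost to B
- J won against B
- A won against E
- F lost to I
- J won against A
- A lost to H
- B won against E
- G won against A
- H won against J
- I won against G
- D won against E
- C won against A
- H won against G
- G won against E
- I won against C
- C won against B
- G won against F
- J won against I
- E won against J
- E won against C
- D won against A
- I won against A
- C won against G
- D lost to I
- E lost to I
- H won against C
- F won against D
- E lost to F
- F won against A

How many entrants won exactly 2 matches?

1

Win totals: A 1, B 6, C 4, D 4, E 2, F 5, G 3, H 8, I 6, J 6.
Exactly 2: E — 1 entrant.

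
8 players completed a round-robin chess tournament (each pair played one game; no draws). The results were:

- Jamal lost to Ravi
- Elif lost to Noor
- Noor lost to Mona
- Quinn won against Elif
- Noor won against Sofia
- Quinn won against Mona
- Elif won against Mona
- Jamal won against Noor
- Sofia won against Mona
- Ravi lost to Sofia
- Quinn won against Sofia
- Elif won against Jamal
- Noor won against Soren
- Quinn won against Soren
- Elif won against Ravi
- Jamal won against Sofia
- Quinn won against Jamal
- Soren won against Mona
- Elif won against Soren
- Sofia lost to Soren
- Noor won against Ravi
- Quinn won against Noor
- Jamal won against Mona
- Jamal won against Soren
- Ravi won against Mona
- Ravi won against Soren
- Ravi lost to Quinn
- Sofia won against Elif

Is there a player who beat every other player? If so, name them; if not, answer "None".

Quinn

Quinn has 7 wins out of 7 opponents — a perfect record.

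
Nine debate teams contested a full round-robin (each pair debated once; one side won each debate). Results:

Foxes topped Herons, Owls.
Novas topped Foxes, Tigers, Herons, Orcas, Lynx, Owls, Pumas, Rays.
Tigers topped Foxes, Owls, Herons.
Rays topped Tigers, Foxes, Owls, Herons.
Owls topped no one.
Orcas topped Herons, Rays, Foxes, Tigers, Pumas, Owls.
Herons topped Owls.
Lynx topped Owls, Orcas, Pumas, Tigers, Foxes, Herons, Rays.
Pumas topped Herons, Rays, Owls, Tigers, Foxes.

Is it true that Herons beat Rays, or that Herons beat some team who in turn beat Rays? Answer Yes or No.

Herons did not beat Rays directly.
Herons beat Owls, but each of them lost to Rays. No two-step path.

No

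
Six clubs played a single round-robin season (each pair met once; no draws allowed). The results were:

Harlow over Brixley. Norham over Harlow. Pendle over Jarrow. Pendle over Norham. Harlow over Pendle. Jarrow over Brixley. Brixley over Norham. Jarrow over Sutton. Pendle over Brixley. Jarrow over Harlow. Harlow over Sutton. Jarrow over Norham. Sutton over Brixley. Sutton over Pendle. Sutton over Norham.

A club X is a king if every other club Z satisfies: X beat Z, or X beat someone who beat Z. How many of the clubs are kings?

Norham cannot reach Jarrow in two steps.
Pendle reaches everyone (king).
Harlow reaches everyone (king).
Sutton reaches everyone (king).
Jarrow reaches everyone (king).
Brixley cannot reach Pendle, Sutton, Jarrow in two steps.
Kings: Pendle, Harlow, Sutton, Jarrow — 4.

4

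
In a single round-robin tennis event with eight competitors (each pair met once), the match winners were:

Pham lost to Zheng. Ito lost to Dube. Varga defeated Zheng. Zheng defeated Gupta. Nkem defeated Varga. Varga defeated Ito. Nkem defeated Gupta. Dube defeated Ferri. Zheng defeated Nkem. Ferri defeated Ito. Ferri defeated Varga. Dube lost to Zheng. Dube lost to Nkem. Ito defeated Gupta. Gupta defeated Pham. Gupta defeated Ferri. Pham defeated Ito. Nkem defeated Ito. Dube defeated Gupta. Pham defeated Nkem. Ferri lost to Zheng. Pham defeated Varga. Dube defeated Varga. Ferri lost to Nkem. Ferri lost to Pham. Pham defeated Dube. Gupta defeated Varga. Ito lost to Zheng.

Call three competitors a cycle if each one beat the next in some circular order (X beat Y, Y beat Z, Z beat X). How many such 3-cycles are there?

10

Win totals: Ito 1, Varga 2, Ferri 2, Zheng 6, Pham 5, Nkem 5, Gupta 3, Dube 4.
A competitor with w wins dominates both others in C(w,2) triples; summing gives 0 + 1 + 1 + 15 + 10 + 10 + 3 + 6 = 46 transitive triples.
Total triples C(8,3) = 56, so cyclic triples = 56 − 46 = 10.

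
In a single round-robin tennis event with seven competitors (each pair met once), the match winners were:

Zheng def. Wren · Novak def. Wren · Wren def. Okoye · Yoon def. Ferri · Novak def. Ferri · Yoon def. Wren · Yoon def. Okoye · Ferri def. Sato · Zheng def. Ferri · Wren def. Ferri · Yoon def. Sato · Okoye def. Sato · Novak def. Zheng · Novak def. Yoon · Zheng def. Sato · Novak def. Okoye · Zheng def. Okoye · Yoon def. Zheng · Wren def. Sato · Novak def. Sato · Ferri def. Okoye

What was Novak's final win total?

Novak's results: beat Zheng, Yoon, Ferri, Okoye, Sato, Wren; lost to no one.
That is 6 wins.

6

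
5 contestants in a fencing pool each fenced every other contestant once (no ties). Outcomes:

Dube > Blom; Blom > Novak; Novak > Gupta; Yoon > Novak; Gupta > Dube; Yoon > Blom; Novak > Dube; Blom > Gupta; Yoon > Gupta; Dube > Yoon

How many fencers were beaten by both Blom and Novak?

1

Blom beat: Gupta, Novak.
Novak beat: Gupta, Dube.
Both beat: Gupta — 1.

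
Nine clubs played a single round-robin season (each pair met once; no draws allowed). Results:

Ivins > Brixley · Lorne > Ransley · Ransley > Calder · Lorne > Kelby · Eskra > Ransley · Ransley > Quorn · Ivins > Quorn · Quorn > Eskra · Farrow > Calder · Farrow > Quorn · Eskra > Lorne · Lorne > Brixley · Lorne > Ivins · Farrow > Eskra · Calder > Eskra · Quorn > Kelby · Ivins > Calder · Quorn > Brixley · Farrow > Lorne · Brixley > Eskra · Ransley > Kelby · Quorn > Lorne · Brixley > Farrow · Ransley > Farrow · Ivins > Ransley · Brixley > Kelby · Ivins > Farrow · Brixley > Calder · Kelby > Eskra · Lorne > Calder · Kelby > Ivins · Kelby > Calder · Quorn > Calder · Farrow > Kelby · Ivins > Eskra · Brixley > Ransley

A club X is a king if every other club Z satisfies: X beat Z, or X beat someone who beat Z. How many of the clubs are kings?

8

Quorn reaches everyone (king).
Lorne reaches everyone (king).
Eskra reaches everyone (king).
Ransley reaches everyone (king).
Kelby reaches everyone (king).
Calder cannot reach Quorn, Kelby, Ivins, Brixley, Farrow in two steps.
Ivins reaches everyone (king).
Brixley reaches everyone (king).
Farrow reaches everyone (king).
Kings: Quorn, Lorne, Eskra, Ransley, Kelby, Ivins, Brixley, Farrow — 8.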